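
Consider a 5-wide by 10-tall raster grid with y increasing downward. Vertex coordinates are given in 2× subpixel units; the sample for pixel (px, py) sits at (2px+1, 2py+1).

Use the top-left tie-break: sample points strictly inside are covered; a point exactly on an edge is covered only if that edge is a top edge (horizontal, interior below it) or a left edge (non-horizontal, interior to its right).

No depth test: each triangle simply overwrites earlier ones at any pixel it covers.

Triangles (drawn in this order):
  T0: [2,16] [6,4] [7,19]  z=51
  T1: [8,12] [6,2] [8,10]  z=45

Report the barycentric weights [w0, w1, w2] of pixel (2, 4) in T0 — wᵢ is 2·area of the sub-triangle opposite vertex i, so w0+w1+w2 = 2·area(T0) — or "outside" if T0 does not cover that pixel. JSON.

T0:
  2·area = 72
  edge (2, 16)→(6, 4): d=(4,-12) top-left  bias=+0
  edge (6, 4)→(7, 19): d=(1,15) right/bottom  bias=-1
  edge (7, 19)→(2, 16): d=(-5,-3) top-left  bias=+0
    (3,0)@(7, 1): e=[0,-18,90] → .  [on edge]
    (2,3)@(5, 7): e=[0,18,54] → X  [on edge]
    (3,3)@(7, 7): e=[24,-12,60] → .
    (2,4)@(5, 9): e=[8,20,44] → X
    (3,4)@(7, 9): e=[32,-10,50] → .
    (2,5)@(5, 11): e=[16,22,34] → X
    (3,5)@(7, 11): e=[40,-8,40] → .
    (1,6)@(3, 13): e=[0,54,18] → X  [on edge]
    (3,6)@(7, 13): e=[48,-6,30] → .
    (1,7)@(3, 15): e=[8,56,8] → X
    (3,7)@(7, 15): e=[56,-4,20] → .
    (1,8)@(3, 17): e=[16,58,-2] → .
    (0,9)@(1, 19): e=[0,90,-18] → .  [on edge]
    (3,9)@(7, 19): e=[72,0,0] → .  [on edge]
  covered (8 px):
    . . . . .
    . . . . .
    . . . . .
    . . X . .
    . . X . .
    . . X . .
    . X X . .
    . X X . .
    . . X . .
    . . . . .
T1:
  2·area = 4
  edge (8, 12)→(6, 2): d=(-2,-10) top-left  bias=+0
  edge (6, 2)→(8, 10): d=(2,8) right/bottom  bias=-1
  edge (8, 10)→(8, 12): d=(0,2) right/bottom  bias=-1
    (3,3)@(7, 7): e=[0,2,2] → X  [on edge]
    (4,3)@(9, 7): e=[20,-14,-2] → .
    (3,4)@(7, 9): e=[-4,6,2] → .
    (4,8)@(9, 17): e=[0,6,-2] → .  [on edge]
  covered (1 px):
    . . . . .
    . . . . .
    . . . . .
    . . . X .
    . . . . .
    . . . . .
    . . . . .
    . . . . .
    . . . . .
    . . . . .

Result: [20,44,8]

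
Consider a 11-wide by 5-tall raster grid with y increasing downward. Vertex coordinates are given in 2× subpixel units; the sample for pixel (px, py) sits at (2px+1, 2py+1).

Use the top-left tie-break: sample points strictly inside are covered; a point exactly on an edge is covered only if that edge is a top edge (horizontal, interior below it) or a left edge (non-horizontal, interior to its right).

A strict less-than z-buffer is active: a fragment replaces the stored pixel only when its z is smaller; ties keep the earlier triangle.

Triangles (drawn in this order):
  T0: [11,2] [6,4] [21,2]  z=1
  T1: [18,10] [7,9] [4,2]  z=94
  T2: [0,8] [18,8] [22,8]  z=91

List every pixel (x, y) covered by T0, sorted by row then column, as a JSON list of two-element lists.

T0:
  2·area = 20  (B↔C swapped to make it positive)
  edge (11, 2)→(21, 2): d=(10,0) top-left  bias=+0
  edge (21, 2)→(6, 4): d=(-15,2) right/bottom  bias=-1
  edge (6, 4)→(11, 2): d=(5,-2) top-left  bias=+0
    (4,1)@(9, 3): e=[10,9,1] → █
    (5,1)@(11, 3): e=[10,5,5] → █
    (6,1)@(13, 3): e=[10,1,9] → █
    (7,1)@(15, 3): e=[10,-3,13] → ·
    (4,2)@(9, 5): e=[30,-21,11] → ·
    (5,2)@(11, 5): e=[30,-25,15] → ·
    (6,2)@(13, 5): e=[30,-29,19] → ·
  covered (3 px):
    · · · · · · · · · · ·
    · · · · █ █ █ · · · ·
    · · · · · · · · · · ·
    · · · · · · · · · · ·
    · · · · · · · · · · ·
T1:
  2·area = 74
  edge (18, 10)→(7, 9): d=(-11,-1) top-left  bias=+0
  edge (7, 9)→(4, 2): d=(-3,-7) top-left  bias=+0
  edge (4, 2)→(18, 10): d=(14,8) right/bottom  bias=-1
    (2,1)@(5, 3): e=[64,4,6] → █
    (3,1)@(7, 3): e=[66,18,-10] → ·
    (2,2)@(5, 5): e=[42,-2,34] → ·
    (3,2)@(7, 5): e=[44,12,18] → █
    (4,2)@(9, 5): e=[46,26,2] → █
    (5,2)@(11, 5): e=[48,40,-14] → ·
    (3,3)@(7, 7): e=[22,6,46] → █
    (5,3)@(11, 7): e=[26,34,14] → █
    (6,3)@(13, 7): e=[28,48,-2] → ·
    (3,4)@(7, 9): e=[0,0,74] → █  [on edge]
    (6,4)@(13, 9): e=[6,42,26] → █
    (7,4)@(15, 9): e=[8,56,10] → █
  covered (11 px):
    · · · · · · · · · · ·
    · · █ · · · · · · · ·
    · · · █ █ · · · · · ·
    · · · █ █ █ · · · · ·
    · · · █ █ █ █ █ · · ·
T2:
  degenerate (2·area = 0) — covers nothing

Answer: [[4,1],[5,1],[6,1]]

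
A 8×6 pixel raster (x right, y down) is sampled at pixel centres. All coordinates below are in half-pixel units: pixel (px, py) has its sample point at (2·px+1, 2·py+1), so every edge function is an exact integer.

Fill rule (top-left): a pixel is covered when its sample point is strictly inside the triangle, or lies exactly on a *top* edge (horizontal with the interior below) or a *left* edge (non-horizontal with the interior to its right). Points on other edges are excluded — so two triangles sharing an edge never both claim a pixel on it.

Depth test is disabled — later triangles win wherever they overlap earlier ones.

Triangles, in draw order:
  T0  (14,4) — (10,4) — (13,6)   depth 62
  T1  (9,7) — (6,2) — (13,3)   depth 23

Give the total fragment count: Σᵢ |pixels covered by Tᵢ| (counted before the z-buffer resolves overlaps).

T0:
  2·area = 8  (B↔C swapped to make it positive)
  edge (14, 4)→(13, 6): d=(-1,2) right/bottom  bias=-1
  edge (13, 6)→(10, 4): d=(-3,-2) top-left  bias=+0
  edge (10, 4)→(14, 4): d=(4,0) top-left  bias=+0
    (6,2)@(13, 5): e=[1,3,4] → X
    (7,2)@(15, 5): e=[-3,7,4] → .
    (6,3)@(13, 7): e=[-1,-3,12] → .
  covered (1 px):
    . . . . . . . .
    . . . . . . . .
    . . . . . . X .
    . . . . . . . .
    . . . . . . . .
    . . . . . . . .
T1:
  2·area = 32
  edge (9, 7)→(6, 2): d=(-3,-5) top-left  bias=+0
  edge (6, 2)→(13, 3): d=(7,1) right/bottom  bias=-1
  edge (13, 3)→(9, 7): d=(-4,4) right/bottom  bias=-1
    (7,0)@(15, 1): e=[48,-16,0] → .  [on edge]
    (3,1)@(7, 3): e=[2,6,24] → X
    (4,1)@(9, 3): e=[12,4,16] → X
    (5,1)@(11, 3): e=[22,2,8] → X
    (6,1)@(13, 3): e=[32,0,0] → .  [on edge]
    (3,2)@(7, 5): e=[-4,20,16] → .
    (4,2)@(9, 5): e=[6,18,8] → X
    (5,2)@(11, 5): e=[16,16,0] → .  [on edge]
    (4,3)@(9, 7): e=[0,32,0] → .  [on edge]
    (3,4)@(7, 9): e=[-16,48,0] → .  [on edge]
    (2,5)@(5, 11): e=[-32,64,0] → .  [on edge]
  covered (4 px):
    . . . . . . . .
    . . . X X X . .
    . . . . X . . .
    . . . . . . . .
    . . . . . . . .
    . . . . . . . .

Answer: 5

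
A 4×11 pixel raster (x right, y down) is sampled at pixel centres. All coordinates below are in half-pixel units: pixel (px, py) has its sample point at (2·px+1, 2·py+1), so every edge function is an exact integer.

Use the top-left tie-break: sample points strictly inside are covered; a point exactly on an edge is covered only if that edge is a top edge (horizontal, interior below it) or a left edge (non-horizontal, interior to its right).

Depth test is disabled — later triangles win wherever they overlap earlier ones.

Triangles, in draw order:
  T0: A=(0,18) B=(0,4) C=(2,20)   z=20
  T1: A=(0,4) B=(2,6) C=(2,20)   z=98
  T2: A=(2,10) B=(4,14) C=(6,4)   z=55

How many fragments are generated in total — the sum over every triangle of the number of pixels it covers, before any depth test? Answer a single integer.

T0:
  2·area = 28
  edge (0, 18)→(0, 4): d=(0,-14) top-left  bias=+0
  edge (0, 4)→(2, 20): d=(2,16) right/bottom  bias=-1
  edge (2, 20)→(0, 18): d=(-2,-2) top-left  bias=+0
    (0,6)@(1, 13): e=[14,2,12] → #
    (1,6)@(3, 13): e=[42,-30,16] → ·
    (0,7)@(1, 15): e=[14,6,8] → #
    (1,7)@(3, 15): e=[42,-26,12] → ·
    (0,8)@(1, 17): e=[14,10,4] → #
    (1,8)@(3, 17): e=[42,-22,8] → ·
    (0,9)@(1, 19): e=[14,14,0] → #  [on edge]
    (1,9)@(3, 19): e=[42,-18,4] → ·
    (0,10)@(1, 21): e=[14,18,-4] → ·
    (1,10)@(3, 21): e=[42,-14,0] → ·  [on edge]
  covered (4 px):
    · · · ·
    · · · ·
    · · · ·
    · · · ·
    · · · ·
    · · · ·
    # · · ·
    # · · ·
    # · · ·
    # · · ·
    · · · ·
T1:
  2·area = 28
  edge (0, 4)→(2, 6): d=(2,2) right/bottom  bias=-1
  edge (2, 6)→(2, 20): d=(0,14) right/bottom  bias=-1
  edge (2, 20)→(0, 4): d=(-2,-16) top-left  bias=+0
    (0,2)@(1, 5): e=[0,14,14] → ·  [on edge]
    (0,3)@(1, 7): e=[4,14,10] → #
    (1,3)@(3, 7): e=[0,-14,42] → ·  [on edge]
    (0,4)@(1, 9): e=[8,14,6] → #
    (1,4)@(3, 9): e=[4,-14,38] → ·
    (2,4)@(5, 9): e=[0,-42,70] → ·  [on edge]
    (0,5)@(1, 11): e=[12,14,2] → #
    (1,5)@(3, 11): e=[8,-14,34] → ·
    (3,5)@(7, 11): e=[0,-70,98] → ·  [on edge]
    (0,6)@(1, 13): e=[16,14,-2] → ·
  covered (3 px):
    · · · ·
    · · · ·
    · · · ·
    # · · ·
    # · · ·
    # · · ·
    · · · ·
    · · · ·
    · · · ·
    · · · ·
    · · · ·
T2:
  2·area = 28  (B↔C swapped to make it positive)
  edge (2, 10)→(6, 4): d=(4,-6) top-left  bias=+0
  edge (6, 4)→(4, 14): d=(-2,10) right/bottom  bias=-1
  edge (4, 14)→(2, 10): d=(-2,-4) top-left  bias=+0
    (2,3)@(5, 7): e=[6,4,18] → #
    (3,3)@(7, 7): e=[18,-16,26] → ·
    (1,4)@(3, 9): e=[2,20,6] → #
    (2,4)@(5, 9): e=[14,0,14] → ·  [on edge]
    (1,5)@(3, 11): e=[10,16,2] → #
    (2,5)@(5, 11): e=[22,-4,10] → ·
    (1,6)@(3, 13): e=[18,12,-2] → ·
    (1,9)@(3, 19): e=[42,0,-14] → ·  [on edge]
  covered (3 px):
    · · · ·
    · · · ·
    · · · ·
    · · # ·
    · # · ·
    · # · ·
    · · · ·
    · · · ·
    · · · ·
    · · · ·
    · · · ·

Result: 10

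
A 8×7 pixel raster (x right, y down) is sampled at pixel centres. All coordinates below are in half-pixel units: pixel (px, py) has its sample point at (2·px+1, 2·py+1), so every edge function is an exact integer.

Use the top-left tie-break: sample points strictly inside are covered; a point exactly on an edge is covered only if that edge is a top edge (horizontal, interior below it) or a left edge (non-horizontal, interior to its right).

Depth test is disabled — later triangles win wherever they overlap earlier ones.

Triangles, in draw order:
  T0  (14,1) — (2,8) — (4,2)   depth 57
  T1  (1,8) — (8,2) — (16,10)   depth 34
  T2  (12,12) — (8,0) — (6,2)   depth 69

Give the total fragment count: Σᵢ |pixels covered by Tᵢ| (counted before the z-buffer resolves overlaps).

T0:
  2·area = 58
  edge (14, 1)→(2, 8): d=(-12,7) right/bottom  bias=-1
  edge (2, 8)→(4, 2): d=(2,-6) top-left  bias=+0
  edge (4, 2)→(14, 1): d=(10,-1) top-left  bias=+0
    (2,1)@(5, 3): e=[39,8,11] → #
    (3,1)@(7, 3): e=[25,20,13] → #
    (4,1)@(9, 3): e=[11,32,15] → #
    (5,1)@(11, 3): e=[-3,44,17] → ·
    (1,2)@(3, 5): e=[29,0,29] → #  [on edge]
    (4,2)@(9, 5): e=[-13,36,35] → ·
    (1,3)@(3, 7): e=[5,4,49] → #
    (2,3)@(5, 7): e=[-9,16,51] → ·
    (3,3)@(7, 7): e=[-23,28,53] → ·
    (1,4)@(3, 9): e=[-19,8,69] → ·
    (0,5)@(1, 11): e=[-29,0,87] → ·  [on edge]
  covered (7 px):
    · · · · · · · ·
    · · # # # · · ·
    · # # # · · · ·
    · # · · · · · ·
    · · · · · · · ·
    · · · · · · · ·
    · · · · · · · ·
T1:
  2·area = 104
  edge (1, 8)→(8, 2): d=(7,-6) top-left  bias=+0
  edge (8, 2)→(16, 10): d=(8,8) right/bottom  bias=-1
  edge (16, 10)→(1, 8): d=(-15,-2) top-left  bias=+0
    (3,0)@(7, 1): e=[-13,0,117] → ·  [on edge]
    (3,1)@(7, 3): e=[1,16,87] → #
    (4,1)@(9, 3): e=[13,0,91] → ·  [on edge]
    (2,2)@(5, 5): e=[3,48,53] → #
    (4,2)@(9, 5): e=[27,16,61] → #
    (5,2)@(11, 5): e=[39,0,65] → ·  [on edge]
    (1,3)@(3, 7): e=[5,80,19] → #
    (5,3)@(11, 7): e=[53,16,35] → #
    (6,3)@(13, 7): e=[65,0,39] → ·  [on edge]
    (1,4)@(3, 9): e=[19,96,-11] → ·
    (2,4)@(5, 9): e=[31,80,-7] → ·
    (3,4)@(7, 9): e=[43,64,-3] → ·
    (7,4)@(15, 9): e=[91,0,13] → ·  [on edge]
  covered (12 px):
    · · · · · · · ·
    · · · # · · · ·
    · · # # # · · ·
    · # # # # # · ·
    · · · · # # # ·
    · · · · · · · ·
    · · · · · · · ·
T2:
  2·area = 32  (B↔C swapped to make it positive)
  edge (12, 12)→(6, 2): d=(-6,-10) top-left  bias=+0
  edge (6, 2)→(8, 0): d=(2,-2) top-left  bias=+0
  edge (8, 0)→(12, 12): d=(4,12) right/bottom  bias=-1
    (3,0)@(7, 1): e=[16,0,16] → #  [on edge]
    (4,0)@(9, 1): e=[36,4,-8] → ·
    (2,1)@(5, 3): e=[-16,0,48] → ·  [on edge]
    (3,1)@(7, 3): e=[4,4,24] → #
    (4,1)@(9, 3): e=[24,8,0] → ·  [on edge]
    (1,2)@(3, 5): e=[-48,0,80] → ·  [on edge]
    (3,2)@(7, 5): e=[-8,8,32] → ·
    (4,2)@(9, 5): e=[12,12,8] → #
    (5,2)@(11, 5): e=[32,16,-16] → ·
    (0,3)@(1, 7): e=[-80,0,112] → ·  [on edge]
    (4,3)@(9, 7): e=[0,16,16] → #  [on edge]
    (5,3)@(11, 7): e=[20,20,-8] → ·
    (5,4)@(11, 9): e=[8,24,0] → ·  [on edge]
  covered (4 px):
    · · · # · · · ·
    · · · # · · · ·
    · · · · # · · ·
    · · · · # · · ·
    · · · · · · · ·
    · · · · · · · ·
    · · · · · · · ·

Final: 23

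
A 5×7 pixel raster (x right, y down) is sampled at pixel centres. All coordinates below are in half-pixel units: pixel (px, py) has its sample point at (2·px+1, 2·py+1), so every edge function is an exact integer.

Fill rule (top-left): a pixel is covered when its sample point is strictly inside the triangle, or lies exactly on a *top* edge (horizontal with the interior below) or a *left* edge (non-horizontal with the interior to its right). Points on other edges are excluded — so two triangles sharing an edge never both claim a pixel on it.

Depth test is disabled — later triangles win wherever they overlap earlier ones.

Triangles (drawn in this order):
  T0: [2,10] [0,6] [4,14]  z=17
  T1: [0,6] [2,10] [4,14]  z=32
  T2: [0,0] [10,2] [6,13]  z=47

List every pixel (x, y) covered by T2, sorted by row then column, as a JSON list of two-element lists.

T0:
  degenerate (2·area = 0) — covers nothing
T1:
  degenerate (2·area = 0) — covers nothing
T2:
  2·area = 118
  edge (0, 0)→(10, 2): d=(10,2) right/bottom  bias=-1
  edge (10, 2)→(6, 13): d=(-4,11) right/bottom  bias=-1
  edge (6, 13)→(0, 0): d=(-6,-13) top-left  bias=+0
    (0,0)@(1, 1): e=[8,103,7] → #
    (1,0)@(3, 1): e=[4,81,33] → #
    (2,0)@(5, 1): e=[0,59,59] → ·  [on edge]
    (0,1)@(1, 3): e=[28,95,-5] → ·
    (1,1)@(3, 3): e=[24,73,21] → #
    (2,1)@(5, 3): e=[20,51,47] → #
    (3,1)@(7, 3): e=[16,29,73] → #
    (4,1)@(9, 3): e=[12,7,99] → #
    (1,2)@(3, 5): e=[44,65,9] → #
    (4,2)@(9, 5): e=[32,-1,87] → ·
    (1,3)@(3, 7): e=[64,57,-3] → ·
    (2,3)@(5, 7): e=[60,35,23] → #
  covered (13 px):
    # # · · ·
    · # # # #
    · # # # ·
    · · # # ·
    · · # # ·
    · · · · ·
    · · · · ·

Final: [[0,0],[1,0],[1,1],[2,1],[3,1],[4,1],[1,2],[2,2],[3,2],[2,3],[3,3],[2,4],[3,4]]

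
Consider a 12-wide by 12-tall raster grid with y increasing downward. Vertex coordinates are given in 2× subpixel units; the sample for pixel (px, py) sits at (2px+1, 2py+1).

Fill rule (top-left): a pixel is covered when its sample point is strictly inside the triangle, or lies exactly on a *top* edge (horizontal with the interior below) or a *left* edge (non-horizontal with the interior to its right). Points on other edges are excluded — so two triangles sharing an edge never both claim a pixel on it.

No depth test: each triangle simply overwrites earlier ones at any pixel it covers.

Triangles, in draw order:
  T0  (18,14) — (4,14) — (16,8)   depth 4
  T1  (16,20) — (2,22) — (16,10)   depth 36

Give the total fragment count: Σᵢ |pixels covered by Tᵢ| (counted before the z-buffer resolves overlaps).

T0:
  2·area = 84
  edge (18, 14)→(4, 14): d=(-14,0) right/bottom  bias=-1
  edge (4, 14)→(16, 8): d=(12,-6) top-left  bias=+0
  edge (16, 8)→(18, 14): d=(2,6) right/bottom  bias=-1
    (7,2)@(15, 5): e=[126,-42,0] → ·  [on edge]
    (7,4)@(15, 9): e=[70,6,8] → █
    (8,4)@(17, 9): e=[70,18,-4] → ·
    (5,5)@(11, 11): e=[42,6,36] → █
    (6,5)@(13, 11): e=[42,18,24] → █
    (8,5)@(17, 11): e=[42,42,0] → ·  [on edge]
    (3,6)@(7, 13): e=[14,6,64] → █
    (4,6)@(9, 13): e=[14,18,52] → █
    (8,6)@(17, 13): e=[14,66,4] → █
    (9,6)@(19, 13): e=[14,78,-8] → ·
    (3,7)@(7, 15): e=[-14,30,68] → ·
    (4,7)@(9, 15): e=[-14,42,56] → ·
    (9,8)@(19, 17): e=[-42,126,0] → ·  [on edge]
    (10,11)@(21, 23): e=[-126,210,0] → ·  [on edge]
  covered (10 px):
    · · · · · · · · · · · ·
    · · · · · · · · · · · ·
    · · · · · · · · · · · ·
    · · · · · · · · · · · ·
    · · · · · · · █ · · · ·
    · · · · · █ █ █ · · · ·
    · · · █ █ █ █ █ █ · · ·
    · · · · · · · · · · · ·
    · · · · · · · · · · · ·
    · · · · · · · · · · · ·
    · · · · · · · · · · · ·
    · · · · · · · · · · · ·
T1:
  2·area = 140
  edge (16, 20)→(2, 22): d=(-14,2) right/bottom  bias=-1
  edge (2, 22)→(16, 10): d=(14,-12) top-left  bias=+0
  edge (16, 10)→(16, 20): d=(0,10) right/bottom  bias=-1
    (7,5)@(15, 11): e=[128,2,10] → █
    (8,5)@(17, 11): e=[124,26,-10] → ·
    (6,6)@(13, 13): e=[104,6,30] → █
    (8,6)@(17, 13): e=[96,54,-10] → ·
    (5,7)@(11, 15): e=[80,10,50] → █
    (8,7)@(17, 15): e=[68,82,-10] → ·
    (4,8)@(9, 17): e=[56,14,70] → █
    (8,8)@(17, 17): e=[40,110,-10] → ·
    (3,9)@(7, 19): e=[32,18,90] → █
    (8,9)@(17, 19): e=[12,138,-10] → ·
    (11,9)@(23, 19): e=[0,210,-70] → ·  [on edge]
    (2,10)@(5, 21): e=[8,22,110] → █
    (4,10)@(9, 21): e=[0,70,70] → ·  [on edge]
  covered (17 px):
    · · · · · · · · · · · ·
    · · · · · · · · · · · ·
    · · · · · · · · · · · ·
    · · · · · · · · · · · ·
    · · · · · · · · · · · ·
    · · · · · · · █ · · · ·
    · · · · · · █ █ · · · ·
    · · · · · █ █ █ · · · ·
    · · · · █ █ █ █ · · · ·
    · · · █ █ █ █ █ · · · ·
    · · █ █ · · · · · · · ·
    · · · · · · · · · · · ·

Result: 27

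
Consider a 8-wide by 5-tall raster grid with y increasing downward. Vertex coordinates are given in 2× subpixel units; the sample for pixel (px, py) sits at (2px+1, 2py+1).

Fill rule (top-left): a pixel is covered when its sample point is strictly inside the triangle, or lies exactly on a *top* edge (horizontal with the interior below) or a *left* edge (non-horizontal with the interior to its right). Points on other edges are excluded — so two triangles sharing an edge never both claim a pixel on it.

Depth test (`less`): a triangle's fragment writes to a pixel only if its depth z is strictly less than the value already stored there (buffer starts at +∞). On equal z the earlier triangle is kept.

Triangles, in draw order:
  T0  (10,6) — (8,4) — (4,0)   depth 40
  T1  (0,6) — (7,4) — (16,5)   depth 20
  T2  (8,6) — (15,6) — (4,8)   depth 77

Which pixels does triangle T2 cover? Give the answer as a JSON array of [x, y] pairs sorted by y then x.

T0:
  degenerate (2·area = 0) — covers nothing
T1:
  2·area = 25
  edge (0, 6)→(7, 4): d=(7,-2) top-left  bias=+0
  edge (7, 4)→(16, 5): d=(9,1) right/bottom  bias=-1
  edge (16, 5)→(0, 6): d=(-16,1) right/bottom  bias=-1
    (2,2)@(5, 5): e=[3,11,11] → #
    (3,2)@(7, 5): e=[7,9,9] → #
    (4,2)@(9, 5): e=[11,7,7] → #
    (5,2)@(11, 5): e=[15,5,5] → #
    (6,2)@(13, 5): e=[19,3,3] → #
    (7,2)@(15, 5): e=[23,1,1] → #
    (2,3)@(5, 7): e=[17,29,-21] → ·
    (3,3)@(7, 7): e=[21,27,-23] → ·
    (4,3)@(9, 7): e=[25,25,-25] → ·
    (5,3)@(11, 7): e=[29,23,-27] → ·
    (6,3)@(13, 7): e=[33,21,-29] → ·
    (7,3)@(15, 7): e=[37,19,-31] → ·
  covered (6 px):
    · · · · · · · ·
    · · · · · · · ·
    · · # # # # # #
    · · · · · · · ·
    · · · · · · · ·
T2:
  2·area = 14
  edge (8, 6)→(15, 6): d=(7,0) top-left  bias=+0
  edge (15, 6)→(4, 8): d=(-11,2) right/bottom  bias=-1
  edge (4, 8)→(8, 6): d=(4,-2) top-left  bias=+0
    (3,3)@(7, 7): e=[7,5,2] → #
    (4,3)@(9, 7): e=[7,1,6] → #
    (5,3)@(11, 7): e=[7,-3,10] → ·
    (3,4)@(7, 9): e=[21,-17,10] → ·
    (4,4)@(9, 9): e=[21,-21,14] → ·
  covered (2 px):
    · · · · · · · ·
    · · · · · · · ·
    · · · · · · · ·
    · · · # # · · ·
    · · · · · · · ·

Final: [[3,3],[4,3]]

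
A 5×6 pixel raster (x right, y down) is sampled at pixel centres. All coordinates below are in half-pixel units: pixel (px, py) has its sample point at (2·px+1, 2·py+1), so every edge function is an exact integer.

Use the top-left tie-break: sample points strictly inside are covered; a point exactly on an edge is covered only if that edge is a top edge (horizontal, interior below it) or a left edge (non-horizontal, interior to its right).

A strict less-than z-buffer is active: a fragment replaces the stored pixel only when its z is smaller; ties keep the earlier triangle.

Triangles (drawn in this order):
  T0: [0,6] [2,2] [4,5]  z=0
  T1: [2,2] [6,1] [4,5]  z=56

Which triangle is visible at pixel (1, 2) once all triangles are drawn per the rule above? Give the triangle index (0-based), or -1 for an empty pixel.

T0:
  2·area = 14
  edge (0, 6)→(2, 2): d=(2,-4) top-left  bias=+0
  edge (2, 2)→(4, 5): d=(2,3) right/bottom  bias=-1
  edge (4, 5)→(0, 6): d=(-4,1) right/bottom  bias=-1
    (0,2)@(1, 5): e=[2,9,3] → █
    (1,2)@(3, 5): e=[10,3,1] → █
    (2,2)@(5, 5): e=[18,-3,-1] → ·
    (0,3)@(1, 7): e=[6,13,-5] → ·
    (1,3)@(3, 7): e=[14,7,-7] → ·
  covered (2 px):
    · · · · ·
    · · · · ·
    █ █ · · ·
    · · · · ·
    · · · · ·
    · · · · ·
T1:
  2·area = 14
  edge (2, 2)→(6, 1): d=(4,-1) top-left  bias=+0
  edge (6, 1)→(4, 5): d=(-2,4) right/bottom  bias=-1
  edge (4, 5)→(2, 2): d=(-2,-3) top-left  bias=+0
    (1,1)@(3, 3): e=[5,8,1] → █
    (2,1)@(5, 3): e=[7,0,7] → ·  [on edge]
    (1,2)@(3, 5): e=[13,4,-3] → ·
    (1,3)@(3, 7): e=[21,0,-7] → ·  [on edge]
    (0,5)@(1, 11): e=[35,0,-21] → ·  [on edge]
  covered (1 px):
    · · · · ·
    · █ · · ·
    · · · · ·
    · · · · ·
    · · · · ·
    · · · · ·

Z-buffer (winner per pixel, '.' = empty):
  . . . . .
  . 1 . . .
  0 0 . . .
  . . . . .
  . . . . .
  . . . . .

Answer: 0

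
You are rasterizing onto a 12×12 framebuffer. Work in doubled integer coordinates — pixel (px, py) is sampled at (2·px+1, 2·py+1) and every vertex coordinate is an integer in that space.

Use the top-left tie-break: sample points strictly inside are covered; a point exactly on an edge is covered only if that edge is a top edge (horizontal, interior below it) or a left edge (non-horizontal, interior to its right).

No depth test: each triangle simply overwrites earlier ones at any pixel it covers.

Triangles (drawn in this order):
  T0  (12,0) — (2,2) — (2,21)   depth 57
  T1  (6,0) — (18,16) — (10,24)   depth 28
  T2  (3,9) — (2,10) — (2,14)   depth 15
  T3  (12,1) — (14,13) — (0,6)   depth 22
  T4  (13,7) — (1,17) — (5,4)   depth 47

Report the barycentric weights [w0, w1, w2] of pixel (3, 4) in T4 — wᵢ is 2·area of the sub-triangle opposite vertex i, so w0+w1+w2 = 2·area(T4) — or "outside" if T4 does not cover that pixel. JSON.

T0:
  2·area = 190  (B↔C swapped to make it positive)
  edge (12, 0)→(2, 21): d=(-10,21) right/bottom  bias=-1
  edge (2, 21)→(2, 2): d=(0,-19) top-left  bias=+0
  edge (2, 2)→(12, 0): d=(10,-2) top-left  bias=+0
    (3,0)@(7, 1): e=[95,95,0] → #  [on edge]
    (4,0)@(9, 1): e=[53,133,4] → #
    (5,0)@(11, 1): e=[11,171,8] → #
    (6,0)@(13, 1): e=[-31,209,12] → ·
    (1,1)@(3, 3): e=[159,19,12] → #
    (2,1)@(5, 3): e=[117,57,16] → #
    (5,1)@(11, 3): e=[-9,171,28] → ·
    (1,2)@(3, 5): e=[139,19,32] → #
    (5,2)@(11, 5): e=[-29,171,48] → ·
    (1,3)@(3, 7): e=[119,19,52] → #
    (4,3)@(9, 7): e=[-7,133,64] → ·
    (1,4)@(3, 9): e=[99,19,72] → #
  covered (23 px):
    · · · # # # · · · · · ·
    · # # # # · · · · · · ·
    · # # # # · · · · · · ·
    · # # # · · · · · · · ·
    · # # # · · · · · · · ·
    · # # · · · · · · · · ·
    · # # · · · · · · · · ·
    · # · · · · · · · · · ·
    · # · · · · · · · · · ·
    · · · · · · · · · · · ·
    · · · · · · · · · · · ·
    · · · · · · · · · · · ·
T1:
  2·area = 224
  edge (6, 0)→(18, 16): d=(12,16) right/bottom  bias=-1
  edge (18, 16)→(10, 24): d=(-8,8) right/bottom  bias=-1
  edge (10, 24)→(6, 0): d=(-4,-24) top-left  bias=+0
    (3,1)@(7, 3): e=[20,192,12] → #
    (4,1)@(9, 3): e=[-12,176,60] → ·
    (3,2)@(7, 5): e=[44,176,4] → #
    (4,2)@(9, 5): e=[12,160,52] → #
    (5,2)@(11, 5): e=[-20,144,100] → ·
    (3,3)@(7, 7): e=[68,160,-4] → ·
    (4,3)@(9, 7): e=[36,144,44] → #
    (5,3)@(11, 7): e=[4,128,92] → #
    (6,3)@(13, 7): e=[-28,112,140] → ·
    (4,4)@(9, 9): e=[60,128,36] → #
    (6,4)@(13, 9): e=[-4,96,132] → ·
    (4,5)@(9, 11): e=[84,112,28] → #
    (11,5)@(23, 11): e=[-140,0,364] → ·  [on edge]
    (10,6)@(21, 13): e=[-84,0,308] → ·  [on edge]
    (9,7)@(19, 15): e=[-28,0,252] → ·  [on edge]
    (8,8)@(17, 17): e=[28,0,196] → ·  [on edge]
    (7,9)@(15, 19): e=[84,0,140] → ·  [on edge]
    (6,10)@(13, 21): e=[140,0,84] → ·  [on edge]
    (5,11)@(11, 23): e=[196,0,28] → ·  [on edge]
  covered (26 px):
    · · · · · · · · · · · ·
    · · · # · · · · · · · ·
    · · · # # · · · · · · ·
    · · · · # # · · · · · ·
    · · · · # # · · · · · ·
    · · · · # # # · · · · ·
    · · · · # # # # · · · ·
    · · · · # # # # # · · ·
    · · · · # # # # · · · ·
    · · · · · # # · · · · ·
    · · · · · # · · · · · ·
    · · · · · · · · · · · ·
T2:
  2·area = 4  (B↔C swapped to make it positive)
  edge (3, 9)→(2, 14): d=(-1,5) right/bottom  bias=-1
  edge (2, 14)→(2, 10): d=(0,-4) top-left  bias=+0
  edge (2, 10)→(3, 9): d=(1,-1) top-left  bias=+0
    (5,0)@(11, 1): e=[-32,36,0] → ·  [on edge]
    (4,1)@(9, 3): e=[-24,28,0] → ·  [on edge]
    (3,2)@(7, 5): e=[-16,20,0] → ·  [on edge]
    (2,3)@(5, 7): e=[-8,12,0] → ·  [on edge]
    (1,4)@(3, 9): e=[0,4,0] → ·  [on edge]
    (0,5)@(1, 11): e=[8,-4,0] → ·  [on edge]
    (0,9)@(1, 19): e=[0,-4,8] → ·  [on edge]
  covered (0 px):
    · · · · · · · · · · · ·
    · · · · · · · · · · · ·
    · · · · · · · · · · · ·
    · · · · · · · · · · · ·
    · · · · · · · · · · · ·
    · · · · · · · · · · · ·
    · · · · · · · · · · · ·
    · · · · · · · · · · · ·
    · · · · · · · · · · · ·
    · · · · · · · · · · · ·
    · · · · · · · · · · · ·
    · · · · · · · · · · · ·
T3:
  2·area = 154
  edge (12, 1)→(14, 13): d=(2,12) right/bottom  bias=-1
  edge (14, 13)→(0, 6): d=(-14,-7) top-left  bias=+0
  edge (0, 6)→(12, 1): d=(12,-5) top-left  bias=+0
    (4,1)@(9, 3): e=[40,105,9] → #
    (5,1)@(11, 3): e=[16,119,19] → #
    (6,1)@(13, 3): e=[-8,133,29] → ·
    (1,2)@(3, 5): e=[116,35,3] → #
    (2,2)@(5, 5): e=[92,49,13] → #
    (3,2)@(7, 5): e=[68,63,23] → #
    (6,2)@(13, 5): e=[-4,105,53] → ·
    (1,3)@(3, 7): e=[120,7,27] → #
    (6,3)@(13, 7): e=[0,77,77] → ·  [on edge]
    (1,4)@(3, 9): e=[124,-21,51] → ·
    (2,4)@(5, 9): e=[100,-7,61] → ·
    (3,4)@(7, 9): e=[76,7,71] → #
    (7,9)@(15, 19): e=[0,-77,231] → ·  [on edge]
  covered (18 px):
    · · · · · · · · · · · ·
    · · · · # # · · · · · ·
    · # # # # # · · · · · ·
    · # # # # # · · · · · ·
    · · · # # # # · · · · ·
    · · · · · # # · · · · ·
    · · · · · · · · · · · ·
    · · · · · · · · · · · ·
    · · · · · · · · · · · ·
    · · · · · · · · · · · ·
    · · · · · · · · · · · ·
    · · · · · · · · · · · ·
T4:
  2·area = 116
  edge (13, 7)→(1, 17): d=(-12,10) right/bottom  bias=-1
  edge (1, 17)→(5, 4): d=(4,-13) top-left  bias=+0
  edge (5, 4)→(13, 7): d=(8,3) right/bottom  bias=-1
    (2,2)@(5, 5): e=[104,4,8] → #
    (3,2)@(7, 5): e=[84,30,2] → #
    (4,2)@(9, 5): e=[64,56,-4] → ·
    (2,3)@(5, 7): e=[80,12,24] → #
    (4,3)@(9, 7): e=[40,64,12] → #
    (5,3)@(11, 7): e=[20,90,6] → #
    (6,3)@(13, 7): e=[0,116,0] → ·  [on edge]
    (2,4)@(5, 9): e=[56,20,40] → #
    (5,4)@(11, 9): e=[-4,98,22] → ·
    (1,5)@(3, 11): e=[52,2,62] → #
    (4,5)@(9, 11): e=[-8,80,44] → ·
    (1,6)@(3, 13): e=[28,10,78] → #
    (0,8)@(1, 17): e=[0,0,116] → ·  [on edge]
  covered (15 px):
    · · · · · · · · · · · ·
    · · · · · · · · · · · ·
    · · # # · · · · · · · ·
    · · # # # # · · · · · ·
    · · # # # · · · · · · ·
    · # # # · · · · · · · ·
    · # # · · · · · · · · ·
    · # · · · · · · · · · ·
    · · · · · · · · · · · ·
    · · · · · · · · · · · ·
    · · · · · · · · · · · ·
    · · · · · · · · · · · ·

Answer: [46,34,36]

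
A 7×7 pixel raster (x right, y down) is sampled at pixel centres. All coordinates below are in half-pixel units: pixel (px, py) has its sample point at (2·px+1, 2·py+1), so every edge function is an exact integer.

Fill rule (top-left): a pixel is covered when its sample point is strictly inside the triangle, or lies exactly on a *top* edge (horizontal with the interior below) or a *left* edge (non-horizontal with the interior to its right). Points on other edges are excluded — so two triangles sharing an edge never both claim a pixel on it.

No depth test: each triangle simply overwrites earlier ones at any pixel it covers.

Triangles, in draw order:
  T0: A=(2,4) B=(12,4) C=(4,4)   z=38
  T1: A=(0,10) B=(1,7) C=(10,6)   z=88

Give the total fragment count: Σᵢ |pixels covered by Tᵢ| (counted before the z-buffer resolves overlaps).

T0:
  degenerate (2·area = 0) — covers nothing
T1:
  2·area = 26
  edge (0, 10)→(1, 7): d=(1,-3) top-left  bias=+0
  edge (1, 7)→(10, 6): d=(9,-1) top-left  bias=+0
  edge (10, 6)→(0, 10): d=(-10,4) right/bottom  bias=-1
    (1,0)@(3, 1): e=[0,-52,78] → ·  [on edge]
    (0,3)@(1, 7): e=[0,0,26] → #  [on edge]
    (1,3)@(3, 7): e=[6,2,18] → #
    (2,3)@(5, 7): e=[12,4,10] → #
    (3,3)@(7, 7): e=[18,6,2] → #
    (4,3)@(9, 7): e=[24,8,-6] → ·
    (0,4)@(1, 9): e=[2,18,6] → #
    (1,4)@(3, 9): e=[8,20,-2] → ·
    (2,4)@(5, 9): e=[14,22,-10] → ·
    (3,4)@(7, 9): e=[20,24,-18] → ·
    (0,5)@(1, 11): e=[4,36,-14] → ·
  covered (5 px):
    · · · · · · ·
    · · · · · · ·
    · · · · · · ·
    # # # # · · ·
    # · · · · · ·
    · · · · · · ·
    · · · · · · ·

Result: 5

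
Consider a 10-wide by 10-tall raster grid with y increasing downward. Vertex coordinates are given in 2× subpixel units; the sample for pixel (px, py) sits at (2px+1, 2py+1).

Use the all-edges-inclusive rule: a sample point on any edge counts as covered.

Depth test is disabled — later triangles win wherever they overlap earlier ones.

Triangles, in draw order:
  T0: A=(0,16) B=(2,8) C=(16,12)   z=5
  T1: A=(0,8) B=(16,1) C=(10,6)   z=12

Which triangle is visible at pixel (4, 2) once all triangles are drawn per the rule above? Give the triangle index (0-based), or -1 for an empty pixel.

T0:
  2·area = 120
  edge (0, 16)→(2, 8): d=(2,-8) inclusive
  edge (2, 8)→(16, 12): d=(14,4) inclusive
  edge (16, 12)→(0, 16): d=(-16,4) inclusive
    (1,4)@(3, 9): e=[10,10,100] → █
    (2,4)@(5, 9): e=[26,2,92] → █
    (3,4)@(7, 9): e=[42,-6,84] → ·
    (1,5)@(3, 11): e=[14,38,68] → █
    (3,5)@(7, 11): e=[46,22,52] → █
    (4,5)@(9, 11): e=[62,14,44] → █
    (5,5)@(11, 11): e=[78,6,36] → █
    (6,5)@(13, 11): e=[94,-2,28] → ·
    (0,6)@(1, 13): e=[2,74,44] → █
    (6,6)@(13, 13): e=[98,26,-4] → ·
    (0,7)@(1, 15): e=[6,102,12] → █
    (2,7)@(5, 15): e=[38,86,-4] → ·
  covered (15 px):
    · · · · · · · · · ·
    · · · · · · · · · ·
    · · · · · · · · · ·
    · · · · · · · · · ·
    · █ █ · · · · · · ·
    · █ █ █ █ █ · · · ·
    █ █ █ █ █ █ · · · ·
    █ █ · · · · · · · ·
    · · · · · · · · · ·
    · · · · · · · · · ·
T1:
  2·area = 38
  edge (0, 8)→(16, 1): d=(16,-7) inclusive
  edge (16, 1)→(10, 6): d=(-6,5) inclusive
  edge (10, 6)→(0, 8): d=(-10,2) inclusive
    (6,1)@(13, 3): e=[11,3,24] → █
    (7,1)@(15, 3): e=[25,-7,20] → ·
    (3,2)@(7, 5): e=[1,21,16] → █
    (4,2)@(9, 5): e=[15,11,12] → █
    (5,2)@(11, 5): e=[29,1,8] → █
    (6,2)@(13, 5): e=[43,-9,4] → ·
    (7,2)@(15, 5): e=[57,-19,0] → ·  [on edge]
    (1,3)@(3, 7): e=[5,29,4] → █
    (2,3)@(5, 7): e=[19,19,0] → █  [on edge]
    (3,3)@(7, 7): e=[33,9,-4] → ·
    (4,3)@(9, 7): e=[47,-1,-8] → ·
    (5,3)@(11, 7): e=[61,-11,-12] → ·
  covered (6 px):
    · · · · · · · · · ·
    · · · · · · █ · · ·
    · · · █ █ █ · · · ·
    · █ █ · · · · · · ·
    · · · · · · · · · ·
    · · · · · · · · · ·
    · · · · · · · · · ·
    · · · · · · · · · ·
    · · · · · · · · · ·
    · · · · · · · · · ·

Z-buffer (winner per pixel, '.' = empty):
  . . . . . . . . . .
  . . . . . . 1 . . .
  . . . 1 1 1 . . . .
  . 1 1 . . . . . . .
  . 0 0 . . . . . . .
  . 0 0 0 0 0 . . . .
  0 0 0 0 0 0 . . . .
  0 0 . . . . . . . .
  . . . . . . . . . .
  . . . . . . . . . .

Result: 1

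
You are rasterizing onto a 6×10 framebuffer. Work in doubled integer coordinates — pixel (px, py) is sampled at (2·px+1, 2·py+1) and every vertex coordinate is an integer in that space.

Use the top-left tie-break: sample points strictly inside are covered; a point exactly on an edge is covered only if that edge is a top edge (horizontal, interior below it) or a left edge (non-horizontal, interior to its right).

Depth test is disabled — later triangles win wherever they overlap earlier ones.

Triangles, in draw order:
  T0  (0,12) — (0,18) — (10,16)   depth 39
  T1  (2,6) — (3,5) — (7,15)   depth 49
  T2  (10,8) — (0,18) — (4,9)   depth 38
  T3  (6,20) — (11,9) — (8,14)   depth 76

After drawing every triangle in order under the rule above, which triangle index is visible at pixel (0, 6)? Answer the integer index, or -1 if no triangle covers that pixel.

T0:
  2·area = 60  (B↔C swapped to make it positive)
  edge (0, 12)→(10, 16): d=(10,4) right/bottom  bias=-1
  edge (10, 16)→(0, 18): d=(-10,2) right/bottom  bias=-1
  edge (0, 18)→(0, 12): d=(0,-6) top-left  bias=+0
    (0,6)@(1, 13): e=[6,48,6] → #
    (1,6)@(3, 13): e=[-2,44,18] → ·
    (0,7)@(1, 15): e=[26,28,6] → #
    (1,7)@(3, 15): e=[18,24,18] → #
    (2,7)@(5, 15): e=[10,20,30] → #
    (3,7)@(7, 15): e=[2,16,42] → #
    (4,7)@(9, 15): e=[-6,12,54] → ·
    (0,8)@(1, 17): e=[46,8,6] → #
    (2,8)@(5, 17): e=[30,0,30] → ·  [on edge]
    (3,8)@(7, 17): e=[22,-4,42] → ·
    (0,9)@(1, 19): e=[66,-12,6] → ·
    (1,9)@(3, 19): e=[58,-16,18] → ·
  covered (7 px):
    · · · · · ·
    · · · · · ·
    · · · · · ·
    · · · · · ·
    · · · · · ·
    · · · · · ·
    # · · · · ·
    # # # # · ·
    # # · · · ·
    · · · · · ·
T1:
  2·area = 14
  edge (2, 6)→(3, 5): d=(1,-1) top-left  bias=+0
  edge (3, 5)→(7, 15): d=(4,10) right/bottom  bias=-1
  edge (7, 15)→(2, 6): d=(-5,-9) top-left  bias=+0
    (3,0)@(7, 1): e=[0,-56,70] → ·  [on edge]
    (2,1)@(5, 3): e=[0,-28,42] → ·  [on edge]
    (1,2)@(3, 5): e=[0,0,14] → ·  [on edge]
    (0,3)@(1, 7): e=[0,28,-14] → ·  [on edge]
    (1,3)@(3, 7): e=[2,8,4] → #
    (2,3)@(5, 7): e=[4,-12,22] → ·
    (1,4)@(3, 9): e=[4,16,-6] → ·
    (2,5)@(5, 11): e=[8,4,2] → #
    (3,5)@(7, 11): e=[10,-16,20] → ·
    (2,6)@(5, 13): e=[10,12,-8] → ·
    (3,7)@(7, 15): e=[14,0,0] → ·  [on edge]
  covered (2 px):
    · · · · · ·
    · · · · · ·
    · · · · · ·
    · # · · · ·
    · · · · · ·
    · · # · · ·
    · · · · · ·
    · · · · · ·
    · · · · · ·
    · · · · · ·
T2:
  2·area = 50
  edge (10, 8)→(0, 18): d=(-10,10) right/bottom  bias=-1
  edge (0, 18)→(4, 9): d=(4,-9) top-left  bias=+0
  edge (4, 9)→(10, 8): d=(6,-1) top-left  bias=+0
    (5,3)@(11, 7): e=[0,55,-5] → ·  [on edge]
    (2,4)@(5, 9): e=[40,9,1] → #
    (3,4)@(7, 9): e=[20,27,3] → #
    (4,4)@(9, 9): e=[0,45,5] → ·  [on edge]
    (2,5)@(5, 11): e=[20,17,13] → #
    (3,5)@(7, 11): e=[0,35,15] → ·  [on edge]
    (1,6)@(3, 13): e=[20,7,23] → #
    (2,6)@(5, 13): e=[0,25,25] → ·  [on edge]
    (1,7)@(3, 15): e=[0,15,35] → ·  [on edge]
    (0,8)@(1, 17): e=[0,5,45] → ·  [on edge]
  covered (4 px):
    · · · · · ·
    · · · · · ·
    · · · · · ·
    · · · · · ·
    · · # # · ·
    · · # · · ·
    · # · · · ·
    · · · · · ·
    · · · · · ·
    · · · · · ·
T3:
  2·area = 8  (B↔C swapped to make it positive)
  edge (6, 20)→(8, 14): d=(2,-6) top-left  bias=+0
  edge (8, 14)→(11, 9): d=(3,-5) top-left  bias=+0
  edge (11, 9)→(6, 20): d=(-5,11) right/bottom  bias=-1
    (5,2)@(11, 5): e=[0,-12,20] → ·  [on edge]
    (5,4)@(11, 9): e=[8,0,0] → ·  [on edge]
    (4,5)@(9, 11): e=[0,-4,12] → ·  [on edge]
    (4,6)@(9, 13): e=[4,2,2] → #
    (5,6)@(11, 13): e=[16,12,-20] → ·
    (4,7)@(9, 15): e=[8,8,-8] → ·
    (3,8)@(7, 17): e=[0,4,4] → #  [on edge]
    (4,8)@(9, 17): e=[12,14,-18] → ·
    (2,9)@(5, 19): e=[-8,0,16] → ·  [on edge]
    (3,9)@(7, 19): e=[4,10,-6] → ·
  covered (2 px):
    · · · · · ·
    · · · · · ·
    · · · · · ·
    · · · · · ·
    · · · · · ·
    · · · · · ·
    · · · · # ·
    · · · · · ·
    · · · # · ·
    · · · · · ·

Z-buffer (winner per pixel, '.' = empty):
  . . . . . .
  . . . . . .
  . . . . . .
  . 1 . . . .
  . . 2 2 . .
  . . 2 . . .
  0 2 . . 3 .
  0 0 0 0 . .
  0 0 . 3 . .
  . . . . . .

Final: 0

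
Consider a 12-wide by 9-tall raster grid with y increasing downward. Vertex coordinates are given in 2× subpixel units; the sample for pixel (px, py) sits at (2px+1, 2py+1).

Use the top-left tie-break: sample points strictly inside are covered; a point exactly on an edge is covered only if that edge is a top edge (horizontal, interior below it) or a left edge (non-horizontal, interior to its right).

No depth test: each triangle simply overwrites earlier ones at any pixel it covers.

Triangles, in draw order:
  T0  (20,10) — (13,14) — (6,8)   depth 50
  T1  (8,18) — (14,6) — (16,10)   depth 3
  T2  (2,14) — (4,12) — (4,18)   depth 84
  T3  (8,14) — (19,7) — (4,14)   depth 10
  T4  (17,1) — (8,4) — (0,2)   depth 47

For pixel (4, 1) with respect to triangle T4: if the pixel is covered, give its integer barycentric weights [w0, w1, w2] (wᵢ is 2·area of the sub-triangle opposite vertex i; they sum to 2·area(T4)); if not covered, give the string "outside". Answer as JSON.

T0:
  2·area = 70
  edge (20, 10)→(13, 14): d=(-7,4) right/bottom  bias=-1
  edge (13, 14)→(6, 8): d=(-7,-6) top-left  bias=+0
  edge (6, 8)→(20, 10): d=(14,2) right/bottom  bias=-1
    (4,4)@(9, 9): e=[51,11,8] → X
    (5,4)@(11, 9): e=[43,23,4] → X
    (6,4)@(13, 9): e=[35,35,0] → .  [on edge]
    (4,5)@(9, 11): e=[37,-3,36] → .
    (5,5)@(11, 11): e=[29,9,32] → X
    (6,5)@(13, 11): e=[21,21,28] → X
    (7,5)@(15, 11): e=[13,33,24] → X
    (8,5)@(17, 11): e=[5,45,20] → X
    (9,5)@(19, 11): e=[-3,57,16] → .
    (5,6)@(11, 13): e=[15,-5,60] → .
    (6,6)@(13, 13): e=[7,7,56] → X
    (7,6)@(15, 13): e=[-1,19,52] → .
  covered (7 px):
    . . . . . . . . . . . .
    . . . . . . . . . . . .
    . . . . . . . . . . . .
    . . . . . . . . . . . .
    . . . . X X . . . . . .
    . . . . . X X X X . . .
    . . . . . . X . . . . .
    . . . . . . . . . . . .
    . . . . . . . . . . . .
T1:
  2·area = 48
  edge (8, 18)→(14, 6): d=(6,-12) top-left  bias=+0
  edge (14, 6)→(16, 10): d=(2,4) right/bottom  bias=-1
  edge (16, 10)→(8, 18): d=(-8,8) right/bottom  bias=-1
    (11,1)@(23, 3): e=[90,-42,0] → .  [on edge]
    (10,2)@(21, 5): e=[78,-30,0] → .  [on edge]
    (9,3)@(19, 7): e=[66,-18,0] → .  [on edge]
    (6,4)@(13, 9): e=[6,10,32] → X
    (7,4)@(15, 9): e=[30,2,16] → X
    (8,4)@(17, 9): e=[54,-6,0] → .  [on edge]
    (6,5)@(13, 11): e=[18,14,16] → X
    (7,5)@(15, 11): e=[42,6,0] → .  [on edge]
    (5,6)@(11, 13): e=[6,26,16] → X
    (6,6)@(13, 13): e=[30,18,0] → .  [on edge]
    (5,7)@(11, 15): e=[18,30,0] → .  [on edge]
    (4,8)@(9, 17): e=[6,42,0] → .  [on edge]
  covered (4 px):
    . . . . . . . . . . . .
    . . . . . . . . . . . .
    . . . . . . . . . . . .
    . . . . . . . . . . . .
    . . . . . . X X . . . .
    . . . . . . X . . . . .
    . . . . . X . . . . . .
    . . . . . . . . . . . .
    . . . . . . . . . . . .
T2:
  2·area = 12
  edge (2, 14)→(4, 12): d=(2,-2) top-left  bias=+0
  edge (4, 12)→(4, 18): d=(0,6) right/bottom  bias=-1
  edge (4, 18)→(2, 14): d=(-2,-4) top-left  bias=+0
    (7,0)@(15, 1): e=[0,-66,78] → .  [on edge]
    (6,1)@(13, 3): e=[0,-54,66] → .  [on edge]
    (5,2)@(11, 5): e=[0,-42,54] → .  [on edge]
    (4,3)@(9, 7): e=[0,-30,42] → .  [on edge]
    (3,4)@(7, 9): e=[0,-18,30] → .  [on edge]
    (2,5)@(5, 11): e=[0,-6,18] → .  [on edge]
    (1,6)@(3, 13): e=[0,6,6] → X  [on edge]
    (2,6)@(5, 13): e=[4,-6,14] → .
    (0,7)@(1, 15): e=[0,18,-6] → .  [on edge]
    (1,7)@(3, 15): e=[4,6,2] → X
    (2,7)@(5, 15): e=[8,-6,10] → .
    (1,8)@(3, 17): e=[8,6,-2] → .
  covered (2 px):
    . . . . . . . . . . . .
    . . . . . . . . . . . .
    . . . . . . . . . . . .
    . . . . . . . . . . . .
    . . . . . . . . . . . .
    . . . . . . . . . . . .
    . X . . . . . . . . . .
    . X . . . . . . . . . .
    . . . . . . . . . . . .
T3:
  2·area = 28  (B↔C swapped to make it positive)
  edge (8, 14)→(4, 14): d=(-4,0) right/bottom  bias=-1
  edge (4, 14)→(19, 7): d=(15,-7) top-left  bias=+0
  edge (19, 7)→(8, 14): d=(-11,7) right/bottom  bias=-1
    (9,3)@(19, 7): e=[28,0,0] → .  [on edge]
    (7,4)@(15, 9): e=[20,2,6] → X
    (8,4)@(17, 9): e=[20,16,-8] → .
    (5,5)@(11, 11): e=[12,4,12] → X
    (6,5)@(13, 11): e=[12,18,-2] → .
    (7,5)@(15, 11): e=[12,32,-16] → .
    (3,6)@(7, 13): e=[4,6,18] → X
    (4,6)@(9, 13): e=[4,20,4] → X
    (5,6)@(11, 13): e=[4,34,-10] → .
    (3,7)@(7, 15): e=[-4,36,-4] → .
    (4,7)@(9, 15): e=[-4,50,-18] → .
  covered (4 px):
    . . . . . . . . . . . .
    . . . . . . . . . . . .
    . . . . . . . . . . . .
    . . . . . . . . . . . .
    . . . . . . . X . . . .
    . . . . . X . . . . . .
    . . . X X . . . . . . .
    . . . . . . . . . . . .
    . . . . . . . . . . . .
T4:
  2·area = 42
  edge (17, 1)→(8, 4): d=(-9,3) right/bottom  bias=-1
  edge (8, 4)→(0, 2): d=(-8,-2) top-left  bias=+0
  edge (0, 2)→(17, 1): d=(17,-1) top-left  bias=+0
    (8,0)@(17, 1): e=[0,42,0] → .  [on edge]
    (2,1)@(5, 3): e=[18,2,22] → X
    (3,1)@(7, 3): e=[12,6,24] → X
    (4,1)@(9, 3): e=[6,10,26] → X
    (5,1)@(11, 3): e=[0,14,28] → .  [on edge]
    (2,2)@(5, 5): e=[0,-14,56] → .  [on edge]
    (3,2)@(7, 5): e=[-6,-10,58] → .
    (4,2)@(9, 5): e=[-12,-6,60] → .
  covered (3 px):
    . . . . . . . . . . . .
    . . X X X . . . . . . .
    . . . . . . . . . . . .
    . . . . . . . . . . . .
    . . . . . . . . . . . .
    . . . . . . . . . . . .
    . . . . . . . . . . . .
    . . . . . . . . . . . .
    . . . . . . . . . . . .

Result: [10,26,6]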